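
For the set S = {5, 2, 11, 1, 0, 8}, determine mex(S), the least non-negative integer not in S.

3

The values 0, 1, 2 are all present; 3 is the first non-negative integer missing from the set.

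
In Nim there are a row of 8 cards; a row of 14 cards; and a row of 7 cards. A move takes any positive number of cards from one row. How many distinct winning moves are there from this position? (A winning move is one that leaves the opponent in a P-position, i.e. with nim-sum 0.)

Compute the nim-sum pairwise:
8 ⊕ 14 = 6
6 ⊕ 7 = 1
The overall nim-sum is X = 1. A row of size p has a winning move iff p XOR X < p (reduce it to p XOR X).
  8: 8 XOR 1 = 9 ≥ 8 — no move.
  14: 14 XOR 1 = 15 ≥ 14 — no move.
  7: 7 XOR 1 = 6 < 7 — winning move (to 6).
That gives 1 winning move.

1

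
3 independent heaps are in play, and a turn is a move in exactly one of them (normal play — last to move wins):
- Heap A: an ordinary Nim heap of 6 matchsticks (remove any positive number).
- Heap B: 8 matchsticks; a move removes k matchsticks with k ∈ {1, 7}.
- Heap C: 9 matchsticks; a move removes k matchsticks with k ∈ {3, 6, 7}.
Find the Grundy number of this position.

Heap A is a plain Nim heap of size 6, so its Grundy value is 6.
For heap B, compute g(0), g(1), … with moves {1, 7}:
k:     0  1  2  3  4  5  6  7  8
g(k):  0  1  0  1  0  1  0  1  0
So g(8) = 0.
Build the Grundy sequence for heap C with g(k) = mex{g(k−s) : s ∈ {3, 6, 7}, s ≤ k}:
k:     0  1  2  3  4  5  6  7  8  9
g(k):  0  0  0  1  1  1  2  2  2  3
So g(9) = 3.
By the Sprague-Grundy theorem, the Grundy value of a sum of independent games is the XOR of the component values.
Combined value = 6 XOR 0 XOR 3 = 5.

5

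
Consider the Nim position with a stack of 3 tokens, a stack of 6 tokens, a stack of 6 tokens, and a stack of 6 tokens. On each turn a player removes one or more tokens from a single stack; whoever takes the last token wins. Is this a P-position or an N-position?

N-position

Bitwise XOR of the heap sizes:
  011  (3)
  110  (6)
  110  (6)
  110  (6)
  ---
  101  (5)
The nim-sum is 5 ≠ 0, so this is an N-position: the player to move can win.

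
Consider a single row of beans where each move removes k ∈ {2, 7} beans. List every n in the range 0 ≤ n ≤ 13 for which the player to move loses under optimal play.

0, 1, 4, 5, 9, 10, 13

Compute g(0), g(1), … for moves {2, 7}:
g(0) = mex{} = 0
g(1) = mex{} = 0
g(2) = mex{0} = 1
g(3) = mex{0} = 1
g(4) = mex{1} = 0
g(5) = mex{1} = 0
g(6) = mex{0} = 1
g(7) = mex{0} = 1
g(8) = mex{0,1} = 2
g(9) = mex{1} = 0
g(10) = mex{1,2} = 0
g(11) = mex{0} = 1
g(12) = mex{0} = 1
g(13) = mex{1} = 0
The P-positions (g = 0) in 0..13 are 0, 1, 4, 5, 9, 10, 13.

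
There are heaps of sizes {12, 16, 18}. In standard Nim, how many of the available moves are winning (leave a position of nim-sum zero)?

Write each in binary and XOR column by column:
  01100  (12)
  10000  (16)
  10010  (18)
  -----
  01110  (14)
The overall nim-sum is X = 14. A heap of size p has a winning move iff p XOR X < p (reduce it to p XOR X).
  12: 12 XOR 14 = 2 < 12 — winning move (to 2).
  16: 16 XOR 14 = 30 ≥ 16 — no move.
  18: 18 XOR 14 = 28 ≥ 18 — no move.
That gives 1 winning move.

1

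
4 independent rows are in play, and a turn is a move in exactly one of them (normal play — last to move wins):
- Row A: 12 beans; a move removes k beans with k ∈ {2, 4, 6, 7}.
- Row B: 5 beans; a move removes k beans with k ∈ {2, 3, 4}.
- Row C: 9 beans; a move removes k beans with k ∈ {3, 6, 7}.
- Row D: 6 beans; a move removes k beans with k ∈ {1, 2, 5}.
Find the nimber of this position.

For row A, compute g(0), g(1), … with moves {2, 4, 6, 7}:
g(0) = mex{} = 0
g(1) = mex{} = 0
g(2) = mex{0} = 1
g(3) = mex{0} = 1
g(4) = mex{0,1} = 2
g(5) = mex{0,1} = 2
g(6) = mex{0,1,2} = 3
g(7) = mex{0,1,2} = 3
g(8) = mex{0,1,2,3} = 4
g(9) = mex{1,2,3} = 0
g(10) = mex{1,2,3,4} = 0
g(11) = mex{0,2,3} = 1
g(12) = mex{0,2,3,4} = 1
So g(12) = 1.
Build the Grundy sequence for row B with g(k) = mex{g(k−s) : s ∈ {2, 3, 4}, s ≤ k}:
g(0) = mex{} = 0
g(1) = mex{} = 0
g(2) = mex{0} = 1
g(3) = mex{0} = 1
g(4) = mex{0,1} = 2
g(5) = mex{0,1} = 2
So g(5) = 2.
Build the Grundy sequence for row C with g(k) = mex{g(k−s) : s ∈ {3, 6, 7}, s ≤ k}:
g(0) = mex{} = 0
g(1) = mex{} = 0
g(2) = mex{} = 0
g(3) = mex{0} = 1
g(4) = mex{0} = 1
g(5) = mex{0} = 1
g(6) = mex{0,1} = 2
g(7) = mex{0,1} = 2
g(8) = mex{0,1} = 2
g(9) = mex{0,1,2} = 3
So g(9) = 3.
Build the Grundy sequence for row D with g(k) = mex{g(k−s) : s ∈ {1, 2, 5}, s ≤ k}:
k:     0  1  2  3  4  5  6
g(k):  0  1  2  0  1  2  0
So g(6) = 0.
By the Sprague-Grundy theorem, the Grundy value of a sum of independent games is the XOR of the component values.
Combined value = 1 ⊕ 2 ⊕ 3 ⊕ 0 = 0.

0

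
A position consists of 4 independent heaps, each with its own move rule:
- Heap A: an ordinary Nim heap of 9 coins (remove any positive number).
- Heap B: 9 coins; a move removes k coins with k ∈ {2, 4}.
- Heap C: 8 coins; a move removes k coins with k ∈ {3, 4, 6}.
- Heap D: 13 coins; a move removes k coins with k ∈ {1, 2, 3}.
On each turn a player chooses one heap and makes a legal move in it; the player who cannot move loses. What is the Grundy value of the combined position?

11

Heap A is a plain Nim heap of size 9, so its Grundy value is 9.
Build the Grundy sequence for heap B with g(k) = mex{g(k−s) : s ∈ {2, 4}, s ≤ k}:
k:     0  1  2  3  4  5  6  7  8  9
g(k):  0  0  1  1  2  2  0  0  1  1
So g(9) = 1.
For heap C, compute g(0), g(1), … with moves {3, 4, 6}:
g(0) = mex{} = 0
g(1) = mex{} = 0
g(2) = mex{} = 0
g(3) = mex{0} = 1
g(4) = mex{0} = 1
g(5) = mex{0} = 1
g(6) = mex{0,1} = 2
g(7) = mex{0,1} = 2
g(8) = mex{0,1} = 2
So g(8) = 2.
Grundy values for heap D (subtraction set {1, 2, 3}):
k:     0  1  2  3  4  5  6  7  8  9 10 11 12 13
g(k):  0  1  2  3  0  1  2  3  0  1  2  3  0  1
So g(13) = 1.
The value of a disjunctive sum is the nim-sum of the parts.
Combined value = 9 XOR 1 XOR 2 XOR 1 = 11.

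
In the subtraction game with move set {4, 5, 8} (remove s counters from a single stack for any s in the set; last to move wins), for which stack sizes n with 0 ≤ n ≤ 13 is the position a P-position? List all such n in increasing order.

0, 1, 2, 3, 12, 13

Build the Grundy sequence with g(k) = mex{g(k−s) : s ∈ {4, 5, 8}, s ≤ k}:
g(0) = mex{} = 0
g(1) = mex{} = 0
g(2) = mex{} = 0
g(3) = mex{} = 0
g(4) = mex{0} = 1
g(5) = mex{0} = 1
g(6) = mex{0} = 1
g(7) = mex{0} = 1
g(8) = mex{0,1} = 2
g(9) = mex{0,1} = 2
g(10) = mex{0,1} = 2
g(11) = mex{0,1} = 2
g(12) = mex{1,2} = 0
g(13) = mex{1,2} = 0
The P-positions (g = 0) in 0..13 are 0, 1, 2, 3, 12, 13.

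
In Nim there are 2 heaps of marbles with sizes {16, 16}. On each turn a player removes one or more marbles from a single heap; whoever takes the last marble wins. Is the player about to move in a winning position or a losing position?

Bitwise XOR of the heap sizes:
  10000  (16)
  10000  (16)
  -----
  00000  (0)
The nim-sum is 0, so this is a P-position: the player to move is in a losing position under optimal play.

Losing position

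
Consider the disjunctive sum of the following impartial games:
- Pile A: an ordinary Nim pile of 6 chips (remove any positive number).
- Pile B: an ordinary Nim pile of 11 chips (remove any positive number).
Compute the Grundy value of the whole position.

13

Pile A is a plain Nim pile of size 6, so its Grundy value is 6.
Pile B is a plain Nim pile of size 11, so its Grundy value is 11.
By the Sprague-Grundy theorem, the Grundy value of a sum of independent games is the XOR of the component values.
Combined value = 6 XOR 11 = 13.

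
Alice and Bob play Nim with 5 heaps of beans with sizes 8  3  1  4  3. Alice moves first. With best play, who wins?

Alice wins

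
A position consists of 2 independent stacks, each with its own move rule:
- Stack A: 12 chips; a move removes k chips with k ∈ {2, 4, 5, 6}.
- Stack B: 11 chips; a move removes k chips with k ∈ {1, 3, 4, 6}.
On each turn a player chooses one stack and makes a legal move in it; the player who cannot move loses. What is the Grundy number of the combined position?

Build the Grundy sequence for stack A with g(k) = mex{g(k−s) : s ∈ {2, 4, 5, 6}, s ≤ k}:
k:     0  1  2  3  4  5  6  7  8  9 10 11 12
g(k):  0  0  1  1  2  2  3  3  0  0  1  1  2
So g(12) = 2.
Grundy values for stack B (subtraction set {1, 3, 4, 6}):
k:     0  1  2  3  4  5  6  7  8  9 10 11
g(k):  0  1  0  1  2  3  2  0  1  0  1  2
So g(11) = 2.
The value of a disjunctive sum is the nim-sum of the parts.
Combined value = 2 XOR 2 = 0.

0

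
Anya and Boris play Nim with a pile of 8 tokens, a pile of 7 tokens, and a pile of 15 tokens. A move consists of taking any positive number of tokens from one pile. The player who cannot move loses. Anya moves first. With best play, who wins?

Boris wins

Bitwise XOR of the heap sizes:
  1000  (8)
  0111  (7)
  1111  (15)
  ----
  0000  (0)
The nim-sum is 0, so this is a P-position: the player to move is in a losing position under optimal play; Anya is about to move from it and so loses — Boris wins.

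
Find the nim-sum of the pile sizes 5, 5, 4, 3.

Write each in binary and XOR column by column:
  101  (5)
  101  (5)
  100  (4)
  011  (3)
  ---
  111  (7)

7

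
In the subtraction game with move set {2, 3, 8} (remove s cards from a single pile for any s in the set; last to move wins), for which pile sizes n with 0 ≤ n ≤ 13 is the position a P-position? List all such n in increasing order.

0, 1, 5, 6, 10, 11

Compute g(0), g(1), … for moves {2, 3, 8}:
g(0) = mex{} = 0
g(1) = mex{} = 0
g(2) = mex{0} = 1
g(3) = mex{0} = 1
g(4) = mex{0,1} = 2
g(5) = mex{1} = 0
g(6) = mex{1,2} = 0
g(7) = mex{0,2} = 1
g(8) = mex{0} = 1
g(9) = mex{0,1} = 2
g(10) = mex{1} = 0
g(11) = mex{1,2} = 0
g(12) = mex{0,2} = 1
g(13) = mex{0} = 1
The P-positions (g = 0) in 0..13 are 0, 1, 5, 6, 10, 11.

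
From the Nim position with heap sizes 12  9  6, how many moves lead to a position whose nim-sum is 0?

1

Compute the nim-sum pairwise:
12 ⊕ 9 = 5
5 ⊕ 6 = 3
The overall nim-sum is X = 3. A heap of size p has a winning move iff p XOR X < p (reduce it to p XOR X).
  12: 12 XOR 3 = 15 ≥ 12 — no move.
  9: 9 XOR 3 = 10 ≥ 9 — no move.
  6: 6 XOR 3 = 5 < 6 — winning move (to 5).
That gives 1 winning move.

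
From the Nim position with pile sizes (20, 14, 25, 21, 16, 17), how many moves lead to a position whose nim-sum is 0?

5

In binary:
  10100  (20)
  01110  (14)
  11001  (25)
  10101  (21)
  10000  (16)
  10001  (17)
  -----
  10111  (23)
The overall nim-sum is X = 23. A pile of size p has a winning move iff p XOR X < p (reduce it to p XOR X).
  20: 20 XOR 23 = 3 < 20 — winning move (to 3).
  14: 14 XOR 23 = 25 ≥ 14 — no move.
  25: 25 XOR 23 = 14 < 25 — winning move (to 14).
  21: 21 XOR 23 = 2 < 21 — winning move (to 2).
  16: 16 XOR 23 = 7 < 16 — winning move (to 7).
  17: 17 XOR 23 = 6 < 17 — winning move (to 6).
That gives 5 winning moves.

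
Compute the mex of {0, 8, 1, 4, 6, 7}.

The values 0, 1 are all present; 2 is the first non-negative integer missing from the set.

2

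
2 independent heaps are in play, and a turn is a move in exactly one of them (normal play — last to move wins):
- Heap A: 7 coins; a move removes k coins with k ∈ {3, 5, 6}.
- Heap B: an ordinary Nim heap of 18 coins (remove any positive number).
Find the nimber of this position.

Grundy values for heap A (subtraction set {3, 5, 6}):
g(0) = mex{} = 0
g(1) = mex{} = 0
g(2) = mex{} = 0
g(3) = mex{0} = 1
g(4) = mex{0} = 1
g(5) = mex{0} = 1
g(6) = mex{0,1} = 2
g(7) = mex{0,1} = 2
So g(7) = 2.
Heap B is a plain Nim heap of size 18, so its Grundy value is 18.
The value of a disjunctive sum is the nim-sum of the parts.
Combined value = 2 ⊕ 18 = 16.

16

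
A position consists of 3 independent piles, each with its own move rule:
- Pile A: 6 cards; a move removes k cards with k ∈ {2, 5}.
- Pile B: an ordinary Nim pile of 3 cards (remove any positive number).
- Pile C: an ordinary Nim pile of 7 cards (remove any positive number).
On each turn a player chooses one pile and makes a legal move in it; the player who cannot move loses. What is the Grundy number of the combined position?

5

Grundy values for pile A (subtraction set {2, 5}):
k:     0  1  2  3  4  5  6
g(k):  0  0  1  1  0  2  1
So g(6) = 1.
Pile B is a plain Nim pile of size 3, so its Grundy value is 3.
Pile C is a plain Nim pile of size 7, so its Grundy value is 7.
The value of a disjunctive sum is the nim-sum of the parts.
Combined value = 1 ⊕ 3 ⊕ 7 = 5.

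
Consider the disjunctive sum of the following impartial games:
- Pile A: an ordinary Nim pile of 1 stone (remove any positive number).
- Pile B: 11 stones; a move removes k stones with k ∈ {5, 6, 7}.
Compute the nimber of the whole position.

3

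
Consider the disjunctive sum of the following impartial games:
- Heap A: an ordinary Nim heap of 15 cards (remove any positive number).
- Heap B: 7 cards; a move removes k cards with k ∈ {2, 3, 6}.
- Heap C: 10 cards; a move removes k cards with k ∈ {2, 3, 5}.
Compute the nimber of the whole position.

15

Heap A is a plain Nim heap of size 15, so its Grundy value is 15.
Grundy values for heap B (subtraction set {2, 3, 6}):
g(0) = mex{} = 0
g(1) = mex{} = 0
g(2) = mex{0} = 1
g(3) = mex{0} = 1
g(4) = mex{0,1} = 2
g(5) = mex{1} = 0
g(6) = mex{0,1,2} = 3
g(7) = mex{0,2} = 1
So g(7) = 1.
Grundy values for heap C (subtraction set {2, 3, 5}):
k:     0  1  2  3  4  5  6  7  8  9 10
g(k):  0  0  1  1  2  2  3  0  0  1  1
So g(10) = 1.
By the Sprague-Grundy theorem, the Grundy value of a sum of independent games is the XOR of the component values.
Combined value = 15 ⊕ 1 ⊕ 1 = 15.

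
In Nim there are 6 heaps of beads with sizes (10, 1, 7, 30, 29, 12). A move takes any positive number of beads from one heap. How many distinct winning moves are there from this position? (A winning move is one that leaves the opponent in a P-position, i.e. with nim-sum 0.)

3

Compute the nim-sum pairwise:
10 XOR 1 = 11
11 XOR 7 = 12
12 XOR 30 = 18
18 XOR 29 = 15
15 XOR 12 = 3
The overall nim-sum is X = 3. A heap of size p has a winning move iff p XOR X < p (reduce it to p XOR X).
  10: 10 XOR 3 = 9 < 10 — winning move (to 9).
  1: 1 XOR 3 = 2 ≥ 1 — no move.
  7: 7 XOR 3 = 4 < 7 — winning move (to 4).
  30: 30 XOR 3 = 29 < 30 — winning move (to 29).
  29: 29 XOR 3 = 30 ≥ 29 — no move.
  12: 12 XOR 3 = 15 ≥ 12 — no move.
That gives 3 winning moves.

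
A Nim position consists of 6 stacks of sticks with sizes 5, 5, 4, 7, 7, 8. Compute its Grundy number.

12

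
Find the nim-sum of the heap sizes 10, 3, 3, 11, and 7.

6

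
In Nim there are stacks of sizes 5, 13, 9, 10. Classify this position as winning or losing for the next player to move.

Winning position

Nim-sum: 5 ⊕ 13 ⊕ 9 ⊕ 10 = 11.
The nim-sum is 11 ≠ 0, so this is an N-position: the player to move can win.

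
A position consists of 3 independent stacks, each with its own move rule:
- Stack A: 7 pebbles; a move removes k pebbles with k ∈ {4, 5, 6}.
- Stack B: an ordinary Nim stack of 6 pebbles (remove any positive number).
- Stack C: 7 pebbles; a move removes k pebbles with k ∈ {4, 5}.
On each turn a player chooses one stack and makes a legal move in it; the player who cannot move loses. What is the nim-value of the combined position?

6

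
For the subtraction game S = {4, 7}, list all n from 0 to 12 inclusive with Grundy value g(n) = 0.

Build the Grundy sequence with g(k) = mex{g(k−s) : s ∈ {4, 7}, s ≤ k}:
k:     0  1  2  3  4  5  6  7  8  9 10 11 12
g(k):  0  0  0  0  1  1  1  1  2  2  2  0  0
The P-positions (g = 0) in 0..12 are 0, 1, 2, 3, 11, 12.

0, 1, 2, 3, 11, 12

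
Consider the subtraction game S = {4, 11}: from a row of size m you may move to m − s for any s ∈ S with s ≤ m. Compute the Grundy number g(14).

1

Compute g(0), g(1), … for moves {4, 11}:
k:     0  1  2  3  4  5  6  7  8  9 10 11 12 13 14
g(k):  0  0  0  0  1  1  1  1  0  0  0  2  1  1  1
So g(14) = 1.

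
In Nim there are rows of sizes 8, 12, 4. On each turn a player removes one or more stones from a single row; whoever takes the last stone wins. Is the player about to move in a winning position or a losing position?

Losing position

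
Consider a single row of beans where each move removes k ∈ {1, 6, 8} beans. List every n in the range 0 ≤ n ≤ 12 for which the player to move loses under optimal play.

0, 2, 4, 7, 9, 11

Grundy values for subtraction set {1, 6, 8}:
k:     0  1  2  3  4  5  6  7  8  9 10 11 12
g(k):  0  1  0  1  0  1  2  0  1  0  1  0  1
The P-positions (g = 0) in 0..12 are 0, 2, 4, 7, 9, 11.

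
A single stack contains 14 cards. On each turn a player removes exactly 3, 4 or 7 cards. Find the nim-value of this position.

Build the Grundy sequence with g(k) = mex{g(k−s) : s ∈ {3, 4, 7}, s ≤ k}:
k:     0  1  2  3  4  5  6  7  8  9 10 11 12 13 14
g(k):  0  0  0  1  1  1  2  2  2  3  0  0  0  1  1
So g(14) = 1.

1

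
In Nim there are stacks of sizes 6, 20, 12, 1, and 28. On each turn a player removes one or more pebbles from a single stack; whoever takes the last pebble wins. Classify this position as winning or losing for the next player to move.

Nim-sum: 6 ⊕ 20 ⊕ 12 ⊕ 1 ⊕ 28 = 3.
The nim-sum is 3 ≠ 0, so this is an N-position: the player to move can win.

Winning position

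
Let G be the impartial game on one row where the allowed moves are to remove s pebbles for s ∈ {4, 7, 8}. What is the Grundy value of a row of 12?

0

Grundy values for subtraction set {4, 7, 8}:
k:     0  1  2  3  4  5  6  7  8  9 10 11 12
g(k):  0  0  0  0  1  1  1  1  2  2  2  2  0
So g(12) = 0.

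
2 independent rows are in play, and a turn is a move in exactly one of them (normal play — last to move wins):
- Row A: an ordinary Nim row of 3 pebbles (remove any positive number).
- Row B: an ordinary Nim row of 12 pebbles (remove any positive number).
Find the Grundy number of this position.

15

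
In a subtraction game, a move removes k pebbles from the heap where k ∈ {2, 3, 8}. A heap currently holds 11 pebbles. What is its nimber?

0

Grundy values for subtraction set {2, 3, 8}:
k:     0  1  2  3  4  5  6  7  8  9 10 11
g(k):  0  0  1  1  2  0  0  1  1  2  0  0
So g(11) = 0.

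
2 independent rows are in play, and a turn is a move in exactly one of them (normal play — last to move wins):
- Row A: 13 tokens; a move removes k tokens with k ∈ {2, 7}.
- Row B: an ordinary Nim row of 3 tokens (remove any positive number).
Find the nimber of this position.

3

Build the Grundy sequence for row A with g(k) = mex{g(k−s) : s ∈ {2, 7}, s ≤ k}:
g(0) = mex{} = 0
g(1) = mex{} = 0
g(2) = mex{0} = 1
g(3) = mex{0} = 1
g(4) = mex{1} = 0
g(5) = mex{1} = 0
g(6) = mex{0} = 1
g(7) = mex{0} = 1
g(8) = mex{0,1} = 2
g(9) = mex{1} = 0
g(10) = mex{1,2} = 0
g(11) = mex{0} = 1
g(12) = mex{0} = 1
g(13) = mex{1} = 0
So g(13) = 0.
Row B is a plain Nim row of size 3, so its Grundy value is 3.
The value of a disjunctive sum is the nim-sum of the parts.
Combined value = 0 XOR 3 = 3.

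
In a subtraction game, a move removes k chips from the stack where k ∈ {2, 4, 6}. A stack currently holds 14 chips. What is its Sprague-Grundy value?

3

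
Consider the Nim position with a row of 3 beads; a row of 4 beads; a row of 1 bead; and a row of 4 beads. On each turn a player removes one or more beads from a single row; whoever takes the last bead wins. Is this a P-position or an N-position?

N-position

Bitwise XOR of the heap sizes:
  011  (3)
  100  (4)
  001  (1)
  100  (4)
  ---
  010  (2)
The nim-sum is 2 ≠ 0, so this is an N-position: the player to move can win.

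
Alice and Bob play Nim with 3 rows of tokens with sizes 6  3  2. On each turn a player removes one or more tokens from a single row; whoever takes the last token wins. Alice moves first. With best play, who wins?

Alice wins

Bitwise XOR of the heap sizes:
  110  (6)
  011  (3)
  010  (2)
  ---
  111  (7)
The nim-sum is 7 ≠ 0, so this is an N-position: the player to move can win; Alice has a winning move.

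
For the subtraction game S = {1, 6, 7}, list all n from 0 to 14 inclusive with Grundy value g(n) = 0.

0, 2, 4, 12, 14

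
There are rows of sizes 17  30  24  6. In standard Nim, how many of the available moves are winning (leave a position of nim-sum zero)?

Compute the nim-sum pairwise:
17 XOR 30 = 15
15 XOR 24 = 23
23 XOR 6 = 17
The overall nim-sum is X = 17. A row of size p has a winning move iff p XOR X < p (reduce it to p XOR X).
  17: 17 XOR 17 = 0 < 17 — winning move (to 0).
  30: 30 XOR 17 = 15 < 30 — winning move (to 15).
  24: 24 XOR 17 = 9 < 24 — winning move (to 9).
  6: 6 XOR 17 = 23 ≥ 6 — no move.
That gives 3 winning moves.

3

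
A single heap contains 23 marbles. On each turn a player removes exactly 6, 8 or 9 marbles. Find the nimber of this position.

1

Build the Grundy sequence with g(k) = mex{g(k−s) : s ∈ {6, 8, 9}, s ≤ k}:
k:     0  1  2  3  4  5  6  7  8  9 10 11 12 13 14 15 16 17 18 19 20 21 22 23
g(k):  0  0  0  0  0  0  1  1  1  1  1  1  2  2  2  0  0  0  0  0  0  1  1  1
So g(23) = 1.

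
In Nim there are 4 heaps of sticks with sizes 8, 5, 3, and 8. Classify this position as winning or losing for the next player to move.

Winning position

Compute the nim-sum pairwise:
8 ^ 5 = 13
13 ^ 3 = 14
14 ^ 8 = 6
The nim-sum is 6 ≠ 0, so this is an N-position: the player to move can win.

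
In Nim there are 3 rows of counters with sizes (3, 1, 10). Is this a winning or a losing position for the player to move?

Winning position

Compute the nim-sum pairwise:
3 ⊕ 1 = 2
2 ⊕ 10 = 8
The nim-sum is 8 ≠ 0, so this is an N-position: the player to move can win.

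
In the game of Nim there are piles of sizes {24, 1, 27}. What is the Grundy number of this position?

Nim-sum: 24 XOR 1 XOR 27 = 2.

2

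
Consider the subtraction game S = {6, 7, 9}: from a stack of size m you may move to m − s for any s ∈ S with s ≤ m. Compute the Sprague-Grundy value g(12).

2

Build the Grundy sequence with g(k) = mex{g(k−s) : s ∈ {6, 7, 9}, s ≤ k}:
k:     0  1  2  3  4  5  6  7  8  9 10 11 12
g(k):  0  0  0  0  0  0  1  1  1  1  1  1  2
So g(12) = 2.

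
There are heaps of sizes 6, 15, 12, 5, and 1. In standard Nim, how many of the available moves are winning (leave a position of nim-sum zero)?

In binary:
  0110  (6)
  1111  (15)
  1100  (12)
  0101  (5)
  0001  (1)
  ----
  0001  (1)
The overall nim-sum is X = 1. A heap of size p has a winning move iff p XOR X < p (reduce it to p XOR X).
  6: 6 XOR 1 = 7 ≥ 6 — no move.
  15: 15 XOR 1 = 14 < 15 — winning move (to 14).
  12: 12 XOR 1 = 13 ≥ 12 — no move.
  5: 5 XOR 1 = 4 < 5 — winning move (to 4).
  1: 1 XOR 1 = 0 < 1 — winning move (to 0).
That gives 3 winning moves.

3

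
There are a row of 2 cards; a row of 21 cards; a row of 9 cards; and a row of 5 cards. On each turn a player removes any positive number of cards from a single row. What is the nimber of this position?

Compute the nim-sum pairwise:
2 ⊕ 21 = 23
23 ⊕ 9 = 30
30 ⊕ 5 = 27

27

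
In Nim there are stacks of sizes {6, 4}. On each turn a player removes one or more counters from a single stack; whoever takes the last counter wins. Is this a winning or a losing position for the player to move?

Write each in binary and XOR column by column:
  110  (6)
  100  (4)
  ---
  010  (2)
The nim-sum is 2 ≠ 0, so this is an N-position: the player to move can win.

Winning position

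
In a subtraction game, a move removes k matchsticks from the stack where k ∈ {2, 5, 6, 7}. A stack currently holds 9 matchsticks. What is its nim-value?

2

Compute g(0), g(1), … for moves {2, 5, 6, 7}:
k:     0  1  2  3  4  5  6  7  8  9
g(k):  0  0  1  1  0  2  1  3  2  2
So g(9) = 2.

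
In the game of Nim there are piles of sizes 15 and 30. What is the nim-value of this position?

17

Compute the nim-sum pairwise:
15 XOR 30 = 17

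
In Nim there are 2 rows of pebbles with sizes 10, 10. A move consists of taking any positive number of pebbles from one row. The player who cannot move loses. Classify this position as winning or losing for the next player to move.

Losing position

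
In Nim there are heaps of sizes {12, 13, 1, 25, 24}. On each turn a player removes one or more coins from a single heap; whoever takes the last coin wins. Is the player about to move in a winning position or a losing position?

Nim-sum: 12 ⊕ 13 ⊕ 1 ⊕ 25 ⊕ 24 = 1.
The nim-sum is 1 ≠ 0, so this is an N-position: the player to move can win.

Winning position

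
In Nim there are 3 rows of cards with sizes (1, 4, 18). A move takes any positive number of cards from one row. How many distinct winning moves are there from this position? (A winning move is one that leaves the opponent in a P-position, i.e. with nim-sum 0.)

Write each in binary and XOR column by column:
  00001  (1)
  00100  (4)
  10010  (18)
  -----
  10111  (23)
The overall nim-sum is X = 23. A row of size p has a winning move iff p XOR X < p (reduce it to p XOR X).
  1: 1 XOR 23 = 22 ≥ 1 — no move.
  4: 4 XOR 23 = 19 ≥ 4 — no move.
  18: 18 XOR 23 = 5 < 18 — winning move (to 5).
That gives 1 winning move.

1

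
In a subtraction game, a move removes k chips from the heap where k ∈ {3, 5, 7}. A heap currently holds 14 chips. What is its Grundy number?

Build the Grundy sequence with g(k) = mex{g(k−s) : s ∈ {3, 5, 7}, s ≤ k}:
g(0) = mex{} = 0
g(1) = mex{} = 0
g(2) = mex{} = 0
g(3) = mex{0} = 1
g(4) = mex{0} = 1
g(5) = mex{0} = 1
g(6) = mex{0,1} = 2
g(7) = mex{0,1} = 2
g(8) = mex{0,1} = 2
g(9) = mex{0,1,2} = 3
g(10) = mex{1,2} = 0
g(11) = mex{1,2} = 0
g(12) = mex{1,2,3} = 0
g(13) = mex{0,2} = 1
g(14) = mex{0,2,3} = 1
So g(14) = 1.

1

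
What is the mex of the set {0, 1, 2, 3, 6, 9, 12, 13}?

4

The values 0, 1, 2, 3 are all present; 4 is the first non-negative integer missing from the set.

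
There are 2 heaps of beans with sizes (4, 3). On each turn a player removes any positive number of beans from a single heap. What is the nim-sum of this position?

Write each in binary and XOR column by column:
  100  (4)
  011  (3)
  ---
  111  (7)

7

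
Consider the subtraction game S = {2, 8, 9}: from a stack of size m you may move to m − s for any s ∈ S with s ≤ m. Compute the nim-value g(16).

Grundy values for subtraction set {2, 8, 9}:
k:     0  1  2  3  4  5  6  7  8  9 10 11 12 13 14 15 16
g(k):  0  0  1  1  0  0  1  1  2  2  3  0  2  1  3  0  0
So g(16) = 0.

0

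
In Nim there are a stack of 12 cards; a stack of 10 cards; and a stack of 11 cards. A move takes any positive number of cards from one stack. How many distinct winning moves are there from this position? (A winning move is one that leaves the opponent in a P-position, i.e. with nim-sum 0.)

Compute the nim-sum pairwise:
12 ⊕ 10 = 6
6 ⊕ 11 = 13
The overall nim-sum is X = 13. A stack of size p has a winning move iff p XOR X < p (reduce it to p XOR X).
  12: 12 XOR 13 = 1 < 12 — winning move (to 1).
  10: 10 XOR 13 = 7 < 10 — winning move (to 7).
  11: 11 XOR 13 = 6 < 11 — winning move (to 6).
That gives 3 winning moves.

3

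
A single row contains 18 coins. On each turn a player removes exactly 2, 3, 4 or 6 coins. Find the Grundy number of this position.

1

Compute g(0), g(1), … for moves {2, 3, 4, 6}:
k:     0  1  2  3  4  5  6  7  8  9 10 11 12 13 14 15 16 17 18
g(k):  0  0  1  1  2  2  3  3  0  0  1  1  2  2  3  3  0  0  1
So g(18) = 1.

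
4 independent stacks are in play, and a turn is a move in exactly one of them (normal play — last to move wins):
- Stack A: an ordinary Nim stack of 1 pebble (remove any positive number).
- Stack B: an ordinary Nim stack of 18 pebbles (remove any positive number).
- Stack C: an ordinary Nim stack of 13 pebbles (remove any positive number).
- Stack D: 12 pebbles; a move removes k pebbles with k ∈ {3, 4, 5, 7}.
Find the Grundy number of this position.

30

Stack A is a plain Nim stack of size 1, so its Grundy value is 1.
Stack B is a plain Nim stack of size 18, so its Grundy value is 18.
Stack C is a plain Nim stack of size 13, so its Grundy value is 13.
Build the Grundy sequence for stack D with g(k) = mex{g(k−s) : s ∈ {3, 4, 5, 7}, s ≤ k}:
g(0) = mex{} = 0
g(1) = mex{} = 0
g(2) = mex{} = 0
g(3) = mex{0} = 1
g(4) = mex{0} = 1
g(5) = mex{0} = 1
g(6) = mex{0,1} = 2
g(7) = mex{0,1} = 2
g(8) = mex{0,1} = 2
g(9) = mex{0,1,2} = 3
g(10) = mex{1,2} = 0
g(11) = mex{1,2} = 0
g(12) = mex{1,2,3} = 0
So g(12) = 0.
The value of a disjunctive sum is the nim-sum of the parts.
Combined value = 1 XOR 18 XOR 13 XOR 0 = 30.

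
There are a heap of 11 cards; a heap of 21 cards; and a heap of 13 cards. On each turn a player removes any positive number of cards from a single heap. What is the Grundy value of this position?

Bitwise XOR of the heap sizes:
  01011  (11)
  10101  (21)
  01101  (13)
  -----
  10011  (19)

19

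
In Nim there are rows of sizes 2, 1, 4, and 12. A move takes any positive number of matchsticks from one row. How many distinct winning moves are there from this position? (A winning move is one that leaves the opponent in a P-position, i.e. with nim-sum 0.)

1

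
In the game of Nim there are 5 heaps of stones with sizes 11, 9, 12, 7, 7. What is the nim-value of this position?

Nim-sum: 11 ⊕ 9 ⊕ 12 ⊕ 7 ⊕ 7 = 14.

14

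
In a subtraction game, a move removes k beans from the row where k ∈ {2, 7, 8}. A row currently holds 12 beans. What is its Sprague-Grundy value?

1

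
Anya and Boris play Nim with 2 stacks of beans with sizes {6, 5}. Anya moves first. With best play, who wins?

Anya wins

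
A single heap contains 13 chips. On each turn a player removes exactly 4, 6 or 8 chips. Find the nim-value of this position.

Grundy values for subtraction set {4, 6, 8}:
k:     0  1  2  3  4  5  6  7  8  9 10 11 12 13
g(k):  0  0  0  0  1  1  1  1  2  2  2  2  0  0
So g(13) = 0.

0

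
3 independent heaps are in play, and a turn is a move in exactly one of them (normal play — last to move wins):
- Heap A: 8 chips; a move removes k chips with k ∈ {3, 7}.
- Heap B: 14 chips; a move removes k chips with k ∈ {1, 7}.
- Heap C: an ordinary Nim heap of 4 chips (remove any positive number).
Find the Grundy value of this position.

6

For heap A, compute g(0), g(1), … with moves {3, 7}:
g(0) = mex{} = 0
g(1) = mex{} = 0
g(2) = mex{} = 0
g(3) = mex{0} = 1
g(4) = mex{0} = 1
g(5) = mex{0} = 1
g(6) = mex{1} = 0
g(7) = mex{0,1} = 2
g(8) = mex{0,1} = 2
So g(8) = 2.
Build the Grundy sequence for heap B with g(k) = mex{g(k−s) : s ∈ {1, 7}, s ≤ k}:
g(0) = mex{} = 0
g(1) = mex{0} = 1
g(2) = mex{1} = 0
g(3) = mex{0} = 1
g(4) = mex{1} = 0
g(5) = mex{0} = 1
g(6) = mex{1} = 0
g(7) = mex{0} = 1
g(8) = mex{1} = 0
g(9) = mex{0} = 1
g(10) = mex{1} = 0
g(11) = mex{0} = 1
g(12) = mex{1} = 0
g(13) = mex{0} = 1
g(14) = mex{1} = 0
So g(14) = 0.
Heap C is a plain Nim heap of size 4, so its Grundy value is 4.
By the Sprague-Grundy theorem, the Grundy value of a sum of independent games is the XOR of the component values.
Combined value = 2 XOR 0 XOR 4 = 6.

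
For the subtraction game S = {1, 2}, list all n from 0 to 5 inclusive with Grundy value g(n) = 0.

Build the Grundy sequence with g(k) = mex{g(k−s) : s ∈ {1, 2}, s ≤ k}:
g(0) = mex{} = 0
g(1) = mex{0} = 1
g(2) = mex{0,1} = 2
g(3) = mex{1,2} = 0
g(4) = mex{0,2} = 1
g(5) = mex{0,1} = 2
The P-positions (g = 0) in 0..5 are 0, 3.

0, 3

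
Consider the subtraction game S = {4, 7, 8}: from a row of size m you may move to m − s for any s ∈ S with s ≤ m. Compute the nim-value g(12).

0

Grundy values for subtraction set {4, 7, 8}:
g(0) = mex{} = 0
g(1) = mex{} = 0
g(2) = mex{} = 0
g(3) = mex{} = 0
g(4) = mex{0} = 1
g(5) = mex{0} = 1
g(6) = mex{0} = 1
g(7) = mex{0} = 1
g(8) = mex{0,1} = 2
g(9) = mex{0,1} = 2
g(10) = mex{0,1} = 2
g(11) = mex{0,1} = 2
g(12) = mex{1,2} = 0
So g(12) = 0.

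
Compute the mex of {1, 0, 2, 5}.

The values 0, 1, 2 are all present; 3 is the first non-negative integer missing from the set.

3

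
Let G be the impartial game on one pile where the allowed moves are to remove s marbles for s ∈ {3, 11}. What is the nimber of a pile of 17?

1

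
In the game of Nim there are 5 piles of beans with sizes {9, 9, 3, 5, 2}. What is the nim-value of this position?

Write each in binary and XOR column by column:
  1001  (9)
  1001  (9)
  0011  (3)
  0101  (5)
  0010  (2)
  ----
  0100  (4)

4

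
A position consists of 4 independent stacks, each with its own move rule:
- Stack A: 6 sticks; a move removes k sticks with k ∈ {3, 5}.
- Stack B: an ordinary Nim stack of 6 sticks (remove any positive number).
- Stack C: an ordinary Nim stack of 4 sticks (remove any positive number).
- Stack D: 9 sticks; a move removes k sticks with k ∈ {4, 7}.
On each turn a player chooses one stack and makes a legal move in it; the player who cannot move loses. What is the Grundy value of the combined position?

2

Grundy values for stack A (subtraction set {3, 5}):
g(0) = mex{} = 0
g(1) = mex{} = 0
g(2) = mex{} = 0
g(3) = mex{0} = 1
g(4) = mex{0} = 1
g(5) = mex{0} = 1
g(6) = mex{0,1} = 2
So g(6) = 2.
Stack B is a plain Nim stack of size 6, so its Grundy value is 6.
Stack C is a plain Nim stack of size 4, so its Grundy value is 4.
For stack D, compute g(0), g(1), … with moves {4, 7}:
k:     0  1  2  3  4  5  6  7  8  9
g(k):  0  0  0  0  1  1  1  1  2  2
So g(9) = 2.
The value of a disjunctive sum is the nim-sum of the parts.
Combined value = 2 XOR 6 XOR 4 XOR 2 = 2.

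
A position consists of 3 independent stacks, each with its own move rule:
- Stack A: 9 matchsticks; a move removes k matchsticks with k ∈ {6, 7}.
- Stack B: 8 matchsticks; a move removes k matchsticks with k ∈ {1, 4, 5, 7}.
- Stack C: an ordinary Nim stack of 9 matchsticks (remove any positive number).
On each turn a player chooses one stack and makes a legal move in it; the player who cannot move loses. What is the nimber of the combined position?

8

Build the Grundy sequence for stack A with g(k) = mex{g(k−s) : s ∈ {6, 7}, s ≤ k}:
g(0) = mex{} = 0
g(1) = mex{} = 0
g(2) = mex{} = 0
g(3) = mex{} = 0
g(4) = mex{} = 0
g(5) = mex{} = 0
g(6) = mex{0} = 1
g(7) = mex{0} = 1
g(8) = mex{0} = 1
g(9) = mex{0} = 1
So g(9) = 1.
Grundy values for stack B (subtraction set {1, 4, 5, 7}):
g(0) = mex{} = 0
g(1) = mex{0} = 1
g(2) = mex{1} = 0
g(3) = mex{0} = 1
g(4) = mex{0,1} = 2
g(5) = mex{0,1,2} = 3
g(6) = mex{0,1,3} = 2
g(7) = mex{0,1,2} = 3
g(8) = mex{1,2,3} = 0
So g(8) = 0.
Stack C is a plain Nim stack of size 9, so its Grundy value is 9.
By the Sprague-Grundy theorem, the Grundy value of a sum of independent games is the XOR of the component values.
Combined value = 1 ⊕ 0 ⊕ 9 = 8.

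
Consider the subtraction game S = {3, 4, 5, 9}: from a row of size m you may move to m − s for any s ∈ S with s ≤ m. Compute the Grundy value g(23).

Grundy values for subtraction set {3, 4, 5, 9}:
k:     0  1  2  3  4  5  6  7  8  9 10 11 12 13 14 15 16 17 18 19 20 21 22 23
g(k):  0  0  0  1  1  1  2  2  0  3  3  1  4  2  0  0  0  1  1  1  2  2  0  3
So g(23) = 3.

3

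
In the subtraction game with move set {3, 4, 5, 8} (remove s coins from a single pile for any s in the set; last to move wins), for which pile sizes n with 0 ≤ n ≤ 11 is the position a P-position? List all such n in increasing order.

0, 1, 2, 11

Compute g(0), g(1), … for moves {3, 4, 5, 8}:
g(0) = mex{} = 0
g(1) = mex{} = 0
g(2) = mex{} = 0
g(3) = mex{0} = 1
g(4) = mex{0} = 1
g(5) = mex{0} = 1
g(6) = mex{0,1} = 2
g(7) = mex{0,1} = 2
g(8) = mex{0,1} = 2
g(9) = mex{0,1,2} = 3
g(10) = mex{0,1,2} = 3
g(11) = mex{1,2} = 0
The P-positions (g = 0) in 0..11 are 0, 1, 2, 11.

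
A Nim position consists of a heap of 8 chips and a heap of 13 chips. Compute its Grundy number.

5

In binary:
  1000  (8)
  1101  (13)
  ----
  0101  (5)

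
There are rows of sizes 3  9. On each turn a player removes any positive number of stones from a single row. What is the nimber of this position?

10

Nim-sum: 3 XOR 9 = 10.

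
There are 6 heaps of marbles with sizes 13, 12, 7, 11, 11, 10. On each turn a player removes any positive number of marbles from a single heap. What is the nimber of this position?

12

Nim-sum: 13 XOR 12 XOR 7 XOR 11 XOR 11 XOR 10 = 12.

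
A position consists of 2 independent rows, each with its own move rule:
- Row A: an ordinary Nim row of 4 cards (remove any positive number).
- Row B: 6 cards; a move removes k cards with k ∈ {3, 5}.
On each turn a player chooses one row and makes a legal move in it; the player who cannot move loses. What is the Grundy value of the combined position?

6

Row A is a plain Nim row of size 4, so its Grundy value is 4.
Build the Grundy sequence for row B with g(k) = mex{g(k−s) : s ∈ {3, 5}, s ≤ k}:
g(0) = mex{} = 0
g(1) = mex{} = 0
g(2) = mex{} = 0
g(3) = mex{0} = 1
g(4) = mex{0} = 1
g(5) = mex{0} = 1
g(6) = mex{0,1} = 2
So g(6) = 2.
The value of a disjunctive sum is the nim-sum of the parts.
Combined value = 4 ⊕ 2 = 6.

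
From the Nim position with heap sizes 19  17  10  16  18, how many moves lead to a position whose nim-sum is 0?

1

Compute the nim-sum pairwise:
19 ⊕ 17 = 2
2 ⊕ 10 = 8
8 ⊕ 16 = 24
24 ⊕ 18 = 10
The overall nim-sum is X = 10. A heap of size p has a winning move iff p XOR X < p (reduce it to p XOR X).
  19: 19 XOR 10 = 25 ≥ 19 — no move.
  17: 17 XOR 10 = 27 ≥ 17 — no move.
  10: 10 XOR 10 = 0 < 10 — winning move (to 0).
  16: 16 XOR 10 = 26 ≥ 16 — no move.
  18: 18 XOR 10 = 24 ≥ 18 — no move.
That gives 1 winning move.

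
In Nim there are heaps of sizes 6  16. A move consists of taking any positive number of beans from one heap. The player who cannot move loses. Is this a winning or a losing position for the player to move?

Winning position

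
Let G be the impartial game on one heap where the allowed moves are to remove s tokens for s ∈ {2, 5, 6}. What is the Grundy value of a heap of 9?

Build the Grundy sequence with g(k) = mex{g(k−s) : s ∈ {2, 5, 6}, s ≤ k}:
g(0) = mex{} = 0
g(1) = mex{} = 0
g(2) = mex{0} = 1
g(3) = mex{0} = 1
g(4) = mex{1} = 0
g(5) = mex{0,1} = 2
g(6) = mex{0} = 1
g(7) = mex{0,1,2} = 3
g(8) = mex{1} = 0
g(9) = mex{0,1,3} = 2
So g(9) = 2.

2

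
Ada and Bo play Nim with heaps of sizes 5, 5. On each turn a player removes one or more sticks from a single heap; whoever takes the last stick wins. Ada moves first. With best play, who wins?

Nim-sum: 5 ⊕ 5 = 0.
The nim-sum is 0, so this is a P-position: the player to move is in a losing position under optimal play; Ada is about to move from it and so loses — Bo wins.

Bo wins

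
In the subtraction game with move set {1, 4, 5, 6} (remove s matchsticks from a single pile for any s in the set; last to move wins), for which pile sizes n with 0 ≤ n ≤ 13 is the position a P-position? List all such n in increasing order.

0, 2, 9, 11

Compute g(0), g(1), … for moves {1, 4, 5, 6}:
g(0) = mex{} = 0
g(1) = mex{0} = 1
g(2) = mex{1} = 0
g(3) = mex{0} = 1
g(4) = mex{0,1} = 2
g(5) = mex{0,1,2} = 3
g(6) = mex{0,1,3} = 2
g(7) = mex{0,1,2} = 3
g(8) = mex{0,1,2,3} = 4
g(9) = mex{1,2,3,4} = 0
g(10) = mex{0,2,3} = 1
g(11) = mex{1,2,3} = 0
g(12) = mex{0,2,3,4} = 1
g(13) = mex{0,1,3,4} = 2
The P-positions (g = 0) in 0..13 are 0, 2, 9, 11.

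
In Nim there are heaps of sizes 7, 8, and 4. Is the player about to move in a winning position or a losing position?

Compute the nim-sum pairwise:
7 ⊕ 8 = 15
15 ⊕ 4 = 11
The nim-sum is 11 ≠ 0, so this is an N-position: the player to move can win.

Winning position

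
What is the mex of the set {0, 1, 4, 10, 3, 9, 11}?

2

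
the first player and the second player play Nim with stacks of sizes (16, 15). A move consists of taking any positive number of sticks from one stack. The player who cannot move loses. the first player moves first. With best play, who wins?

Nim-sum: 16 XOR 15 = 31.
The nim-sum is 31 ≠ 0, so this is an N-position: the player to move can win; the first player has a winning move.

the first player wins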